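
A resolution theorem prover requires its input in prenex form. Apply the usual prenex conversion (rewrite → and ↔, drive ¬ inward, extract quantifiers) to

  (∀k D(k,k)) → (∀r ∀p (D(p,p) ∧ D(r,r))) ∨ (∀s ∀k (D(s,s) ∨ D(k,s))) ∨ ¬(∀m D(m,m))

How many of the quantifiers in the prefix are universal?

Eliminate → and ↔ using ¬ and ∨.
  ¬(∀k D(k,k)) ∨ (∀r ∀p (D(p,p) ∧ D(r,r))) ∨ (∀s ∀k (D(s,s) ∨ D(k,s))) ∨ ¬(∀m D(m,m))
Push ¬ through the quantifiers and connectives to reach negation normal form:
  (∃k ¬D(k,k)) ∨ (∀r ∀p (D(p,p) ∧ D(r,r))) ∨ (∀s ∀k (D(s,s) ∨ D(k,s))) ∨ (∃m ¬D(m,m))
Give each quantifier a distinct variable: k↦b.
  (∃k ¬D(k,k)) ∨ (∀r ∀p (D(p,p) ∧ D(r,r))) ∨ (∀s ∀b (D(s,s) ∨ D(b,s))) ∨ (∃m ¬D(m,m))
Finally move all quantifiers to the prefix:
  ∃k ∀r ∀p ∀s ∀b ∃m (¬D(k,k) ∨ D(p,p) ∧ D(r,r) ∨ D(s,s) ∨ D(b,s) ∨ ¬D(m,m))
The prefix is ∃k ∀r ∀p ∀s ∀b ∃m: 4 universal, 2 existential.

4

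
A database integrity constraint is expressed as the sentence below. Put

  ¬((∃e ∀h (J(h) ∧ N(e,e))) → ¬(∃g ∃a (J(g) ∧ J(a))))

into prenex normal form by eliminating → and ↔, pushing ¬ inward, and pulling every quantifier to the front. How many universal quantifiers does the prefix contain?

1

First replace A → B with ¬A ∨ B.
  ¬(¬(∃e ∀h (J(h) ∧ N(e,e))) ∨ ¬(∃g ∃a (J(g) ∧ J(a))))
Push ¬ through the quantifiers and connectives to reach negation normal form:
  (∃e ∀h (J(h) ∧ N(e,e))) ∧ (∃g ∃a (J(g) ∧ J(a)))
All bound variables are already distinct, so no renaming is needed.
Extract every quantifier outward, since the variables are now distinct and don't occur free across branches:
  ∃e ∀h ∃g ∃a (J(h) ∧ N(e,e) ∧ J(g) ∧ J(a))
The prefix is ∃e ∀h ∃g ∃a: 1 universal, 3 existential.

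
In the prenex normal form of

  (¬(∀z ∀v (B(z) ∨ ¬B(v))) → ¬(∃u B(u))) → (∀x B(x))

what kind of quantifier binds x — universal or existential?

Rewrite implications/biconditionals: A → B as ¬A ∨ B.
  ¬(¬¬(∀z ∀v (B(z) ∨ ¬B(v))) ∨ ¬(∃u B(u))) ∨ (∀x B(x))
Drive negations inward (¬∀x A ≡ ∃x ¬A, ¬∃x A ≡ ∀x ¬A, De Morgan for ∧/∨):
  (∃z ∃v (¬B(z) ∧ B(v))) ∧ (∃u B(u)) ∨ (∀x B(x))
Finally move all quantifiers to the prefix:
  ∃z ∃v ∃u ∀x (¬B(z) ∧ B(v) ∧ B(u) ∨ B(x))
The quantifier ∀x sits under an even number of negations (counting the antecedent side of each →), so it remains universal.

universal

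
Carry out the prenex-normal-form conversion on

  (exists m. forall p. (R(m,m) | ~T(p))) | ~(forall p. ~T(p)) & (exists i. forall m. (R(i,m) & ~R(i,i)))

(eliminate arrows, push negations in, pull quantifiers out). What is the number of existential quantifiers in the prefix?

Move each ¬ inward, flipping quantifiers it crosses:
  (exists m. forall p. (R(m,m) | ~T(p))) | (exists p. T(p)) & (exists i. forall m. (R(i,m) & ~R(i,i)))
Standardize variables apart so no two quantifiers bind the same name: p↦b, m↦c.
  (exists m. forall p. (R(m,m) | ~T(p))) | (exists b. T(b)) & (exists i. forall c. (R(i,c) & ~R(i,i)))
Extract every quantifier outward, since the variables are now distinct and don't occur free across branches:
  exists m. forall p. exists b. exists i. forall c. (R(m,m) | ~T(p) | T(b) & R(i,c) & ~R(i,i))
The prefix is exists m forall p exists b exists i forall c: 2 universal, 3 existential.

3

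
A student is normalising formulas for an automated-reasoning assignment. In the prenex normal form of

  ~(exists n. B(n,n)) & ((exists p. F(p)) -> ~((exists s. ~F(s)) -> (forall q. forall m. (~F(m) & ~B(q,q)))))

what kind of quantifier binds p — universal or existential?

universal

Rewrite implications/biconditionals: A → B as ¬A ∨ B.
  ~(exists n. B(n,n)) & (~(exists p. F(p)) | ~(~(exists s. ~F(s)) | (forall q. forall m. (~F(m) & ~B(q,q)))))
Drive negations inward (¬∀x A ≡ ∃x ¬A, ¬∃x A ≡ ∀x ¬A, De Morgan for ∧/∨):
  (forall n. ~B(n,n)) & ((forall p. ~F(p)) | (exists s. ~F(s)) & (exists q. exists m. (F(m) | B(q,q))))
All bound variables are already distinct, so no renaming is needed.
Finally move all quantifiers to the prefix:
  forall n. forall p. exists s. exists q. exists m. (~B(n,n) & (~F(p) | ~F(s) & (F(m) | B(q,q))))
The quantifier exists p sits under an odd number of negations (counting the antecedent side of each →), so it flips to forall p.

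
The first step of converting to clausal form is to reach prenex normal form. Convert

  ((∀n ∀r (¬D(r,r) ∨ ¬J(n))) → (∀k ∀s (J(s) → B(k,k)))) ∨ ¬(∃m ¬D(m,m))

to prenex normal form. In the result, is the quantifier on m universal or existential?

First replace A → B with ¬A ∨ B.
  ¬(∀n ∀r (¬D(r,r) ∨ ¬J(n))) ∨ (∀k ∀s (¬J(s) ∨ B(k,k))) ∨ ¬(∃m ¬D(m,m))
Move each ¬ inward, flipping quantifiers it crosses:
  (∃n ∃r (D(r,r) ∧ J(n))) ∨ (∀k ∀s (¬J(s) ∨ B(k,k))) ∨ (∀m D(m,m))
Extract every quantifier outward, since the variables are now distinct and don't occur free across branches:
  ∃n ∃r ∀k ∀s ∀m (D(r,r) ∧ J(n) ∨ ¬J(s) ∨ B(k,k) ∨ D(m,m))
The quantifier ∃m sits under an odd number of negations (counting the antecedent side of each →), so it flips to ∀m.

universal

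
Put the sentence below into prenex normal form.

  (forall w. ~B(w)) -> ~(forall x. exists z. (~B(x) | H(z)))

exists w. exists x. forall z. (B(w) | B(x) & ~H(z))

Rewrite implications/biconditionals: A → B as ¬A ∨ B.
  ~(forall w. ~B(w)) | ~(forall x. exists z. (~B(x) | H(z)))
Move each ¬ inward, flipping quantifiers it crosses:
  (exists w. B(w)) | (exists x. forall z. (B(x) & ~H(z)))
All bound variables are already distinct, so no renaming is needed.
Extract every quantifier outward, since the variables are now distinct and don't occur free across branches:
  exists w. exists x. forall z. (B(w) | B(x) & ~H(z))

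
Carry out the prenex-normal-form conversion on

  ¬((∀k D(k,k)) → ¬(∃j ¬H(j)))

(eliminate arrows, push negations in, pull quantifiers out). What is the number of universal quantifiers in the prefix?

1

First replace A → B with ¬A ∨ B.
  ¬(¬(∀k D(k,k)) ∨ ¬(∃j ¬H(j)))
Drive negations inward (¬∀x A ≡ ∃x ¬A, ¬∃x A ≡ ∀x ¬A, De Morgan for ∧/∨):
  (∀k D(k,k)) ∧ (∃j ¬H(j))
Finally move all quantifiers to the prefix:
  ∀k ∃j (D(k,k) ∧ ¬H(j))
The prefix is ∀k ∃j: 1 universal, 1 existential.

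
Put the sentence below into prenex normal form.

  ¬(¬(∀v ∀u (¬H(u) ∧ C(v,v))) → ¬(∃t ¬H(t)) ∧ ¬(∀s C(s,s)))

Eliminate → and ↔ using ¬ and ∨.
  ¬(¬¬(∀v ∀u (¬H(u) ∧ C(v,v))) ∨ ¬(∃t ¬H(t)) ∧ ¬(∀s C(s,s)))
Drive negations inward (¬∀x A ≡ ∃x ¬A, ¬∃x A ≡ ∀x ¬A, De Morgan for ∧/∨):
  (∃v ∃u (H(u) ∨ ¬C(v,v))) ∧ ((∃t ¬H(t)) ∨ (∀s C(s,s)))
Pull the quantifiers to the front (each side's bound variable is not free in the other side):
  ∃v ∃u ∃t ∀s ((H(u) ∨ ¬C(v,v)) ∧ (¬H(t) ∨ C(s,s)))

∃v ∃u ∃t ∀s ((H(u) ∨ ¬C(v,v)) ∧ (¬H(t) ∨ C(s,s)))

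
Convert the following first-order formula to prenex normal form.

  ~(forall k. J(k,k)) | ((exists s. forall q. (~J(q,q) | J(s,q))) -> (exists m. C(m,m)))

exists k. forall s. exists q. exists m. (~J(k,k) | J(q,q) & ~J(s,q) | C(m,m))

Rewrite implications/biconditionals: A → B as ¬A ∨ B.
  ~(forall k. J(k,k)) | ~(exists s. forall q. (~J(q,q) | J(s,q))) | (exists m. C(m,m))
Drive negations inward (¬∀x A ≡ ∃x ¬A, ¬∃x A ≡ ∀x ¬A, De Morgan for ∧/∨):
  (exists k. ~J(k,k)) | (forall s. exists q. (J(q,q) & ~J(s,q))) | (exists m. C(m,m))
All bound variables are already distinct, so no renaming is needed.
Pull the quantifiers to the front (each side's bound variable is not free in the other side):
  exists k. forall s. exists q. exists m. (~J(k,k) | J(q,q) & ~J(s,q) | C(m,m))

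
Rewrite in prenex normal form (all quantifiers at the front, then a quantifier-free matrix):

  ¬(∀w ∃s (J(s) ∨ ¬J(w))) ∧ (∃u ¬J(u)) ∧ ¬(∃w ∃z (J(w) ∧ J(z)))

Drive negations inward (¬∀x A ≡ ∃x ¬A, ¬∃x A ≡ ∀x ¬A, De Morgan for ∧/∨):
  (∃w ∀s (¬J(s) ∧ J(w))) ∧ (∃u ¬J(u)) ∧ (∀w ∀z (¬J(w) ∨ ¬J(z)))
Give each quantifier a distinct variable: w↦v1.
  (∃w ∀s (¬J(s) ∧ J(w))) ∧ (∃u ¬J(u)) ∧ (∀v1 ∀z (¬J(v1) ∨ ¬J(z)))
Finally move all quantifiers to the prefix:
  ∃w ∀s ∃u ∀v1 ∀z (¬J(s) ∧ J(w) ∧ ¬J(u) ∧ (¬J(v1) ∨ ¬J(z)))

∃w ∀s ∃u ∀v1 ∀z (¬J(s) ∧ J(w) ∧ ¬J(u) ∧ (¬J(v1) ∨ ¬J(z)))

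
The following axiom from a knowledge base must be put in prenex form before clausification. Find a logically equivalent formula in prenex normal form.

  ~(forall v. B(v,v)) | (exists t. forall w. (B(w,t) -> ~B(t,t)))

exists v. exists t. forall w. (~B(v,v) | ~B(w,t) | ~B(t,t))

Rewrite implications/biconditionals: A → B as ¬A ∨ B.
  ~(forall v. B(v,v)) | (exists t. forall w. (~B(w,t) | ~B(t,t)))
Move each ¬ inward, flipping quantifiers it crosses:
  (exists v. ~B(v,v)) | (exists t. forall w. (~B(w,t) | ~B(t,t)))
Pull the quantifiers to the front (each side's bound variable is not free in the other side):
  exists v. exists t. forall w. (~B(v,v) | ~B(w,t) | ~B(t,t))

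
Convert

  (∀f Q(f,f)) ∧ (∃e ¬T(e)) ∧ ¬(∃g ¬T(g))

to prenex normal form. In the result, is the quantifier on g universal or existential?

Move each ¬ inward, flipping quantifiers it crosses:
  (∀f Q(f,f)) ∧ (∃e ¬T(e)) ∧ (∀g T(g))
Pull the quantifiers to the front (each side's bound variable is not free in the other side):
  ∀f ∃e ∀g (Q(f,f) ∧ ¬T(e) ∧ T(g))
The quantifier ∃g sits under an odd number of negations, so it flips to ∀g.

universal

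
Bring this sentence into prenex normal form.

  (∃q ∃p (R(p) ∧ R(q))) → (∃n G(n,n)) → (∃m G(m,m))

∀q ∀p ∀n ∃m (¬R(p) ∨ ¬R(q) ∨ ¬G(n,n) ∨ G(m,m))

First replace A → B with ¬A ∨ B.
  ¬(∃q ∃p (R(p) ∧ R(q))) ∨ ¬(∃n G(n,n)) ∨ (∃m G(m,m))
Drive negations inward (¬∀x A ≡ ∃x ¬A, ¬∃x A ≡ ∀x ¬A, De Morgan for ∧/∨):
  (∀q ∀p (¬R(p) ∨ ¬R(q))) ∨ (∀n ¬G(n,n)) ∨ (∃m G(m,m))
Finally move all quantifiers to the prefix:
  ∀q ∀p ∀n ∃m (¬R(p) ∨ ¬R(q) ∨ ¬G(n,n) ∨ G(m,m))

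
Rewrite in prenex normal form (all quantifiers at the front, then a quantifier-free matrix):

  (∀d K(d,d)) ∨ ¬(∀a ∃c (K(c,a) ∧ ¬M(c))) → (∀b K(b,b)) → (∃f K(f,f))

First replace A → B with ¬A ∨ B.
  ¬((∀d K(d,d)) ∨ ¬(∀a ∃c (K(c,a) ∧ ¬M(c)))) ∨ ¬(∀b K(b,b)) ∨ (∃f K(f,f))
Move each ¬ inward, flipping quantifiers it crosses:
  (∃d ¬K(d,d)) ∧ (∀a ∃c (K(c,a) ∧ ¬M(c))) ∨ (∃b ¬K(b,b)) ∨ (∃f K(f,f))
All bound variables are already distinct, so no renaming is needed.
Finally move all quantifiers to the prefix:
  ∃d ∀a ∃c ∃b ∃f (¬K(d,d) ∧ K(c,a) ∧ ¬M(c) ∨ ¬K(b,b) ∨ K(f,f))

∃d ∀a ∃c ∃b ∃f (¬K(d,d) ∧ K(c,a) ∧ ¬M(c) ∨ ¬K(b,b) ∨ K(f,f))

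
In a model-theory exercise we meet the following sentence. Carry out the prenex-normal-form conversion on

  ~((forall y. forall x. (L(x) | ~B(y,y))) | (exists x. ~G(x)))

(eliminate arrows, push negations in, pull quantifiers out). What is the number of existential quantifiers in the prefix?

2

Drive negations inward (¬∀x A ≡ ∃x ¬A, ¬∃x A ≡ ∀x ¬A, De Morgan for ∧/∨):
  (exists y. exists x. (~L(x) & B(y,y))) & (forall x. G(x))
Give each quantifier a distinct variable: x↦u.
  (exists y. exists x. (~L(x) & B(y,y))) & (forall u. G(u))
Pull the quantifiers to the front (each side's bound variable is not free in the other side):
  exists y. exists x. forall u. (~L(x) & B(y,y) & G(u))
The prefix is exists y exists x forall u: 1 universal, 2 existential.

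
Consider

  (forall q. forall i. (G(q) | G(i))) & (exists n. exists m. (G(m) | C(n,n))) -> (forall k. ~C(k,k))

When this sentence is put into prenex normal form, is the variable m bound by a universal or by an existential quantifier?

universal

Eliminate → and ↔ using ¬ and ∨.
  ~((forall q. forall i. (G(q) | G(i))) & (exists n. exists m. (G(m) | C(n,n)))) | (forall k. ~C(k,k))
Push ¬ through the quantifiers and connectives to reach negation normal form:
  (exists q. exists i. (~G(q) & ~G(i))) | (forall n. forall m. (~G(m) & ~C(n,n))) | (forall k. ~C(k,k))
Extract every quantifier outward, since the variables are now distinct and don't occur free across branches:
  exists q. exists i. forall n. forall m. forall k. (~G(q) & ~G(i) | ~G(m) & ~C(n,n) | ~C(k,k))
The quantifier exists m sits under an odd number of negations (counting the antecedent side of each →), so it flips to forall m.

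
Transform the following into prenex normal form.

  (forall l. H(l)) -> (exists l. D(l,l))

exists l. exists x. (~H(l) | D(x,x))

Eliminate → and ↔ using ¬ and ∨.
  ~(forall l. H(l)) | (exists l. D(l,l))
Move each ¬ inward, flipping quantifiers it crosses:
  (exists l. ~H(l)) | (exists l. D(l,l))
Rename bound variables to avoid capture: l↦x.
  (exists l. ~H(l)) | (exists x. D(x,x))
Pull the quantifiers to the front (each side's bound variable is not free in the other side):
  exists l. exists x. (~H(l) | D(x,x))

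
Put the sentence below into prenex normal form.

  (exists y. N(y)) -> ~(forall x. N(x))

Eliminate → and ↔ using ¬ and ∨.
  ~(exists y. N(y)) | ~(forall x. N(x))
Move each ¬ inward, flipping quantifiers it crosses:
  (forall y. ~N(y)) | (exists x. ~N(x))
All bound variables are already distinct, so no renaming is needed.
Finally move all quantifiers to the prefix:
  forall y. exists x. (~N(y) | ~N(x))

forall y. exists x. (~N(y) | ~N(x))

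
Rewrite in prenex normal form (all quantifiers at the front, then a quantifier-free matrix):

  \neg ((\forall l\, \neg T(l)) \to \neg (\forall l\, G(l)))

\forall l\, \forall u1\, (\neg T(l) \land G(u1))

Rewrite implications/biconditionals: A → B as ¬A ∨ B.
  \neg (\neg (\forall l\, \neg T(l)) \lor \neg (\forall l\, G(l)))
Move each ¬ inward, flipping quantifiers it crosses:
  (\forall l\, \neg T(l)) \land (\forall l\, G(l))
Give each quantifier a distinct variable: l↦u1.
  (\forall l\, \neg T(l)) \land (\forall u1\, G(u1))
Pull the quantifiers to the front (each side's bound variable is not free in the other side):
  \forall l\, \forall u1\, (\neg T(l) \land G(u1))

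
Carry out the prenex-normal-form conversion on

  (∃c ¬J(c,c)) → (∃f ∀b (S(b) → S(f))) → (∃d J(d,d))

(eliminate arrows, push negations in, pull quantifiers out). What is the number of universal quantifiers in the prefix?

2

Rewrite implications/biconditionals: A → B as ¬A ∨ B.
  ¬(∃c ¬J(c,c)) ∨ ¬(∃f ∀b (¬S(b) ∨ S(f))) ∨ (∃d J(d,d))
Drive negations inward (¬∀x A ≡ ∃x ¬A, ¬∃x A ≡ ∀x ¬A, De Morgan for ∧/∨):
  (∀c J(c,c)) ∨ (∀f ∃b (S(b) ∧ ¬S(f))) ∨ (∃d J(d,d))
Extract every quantifier outward, since the variables are now distinct and don't occur free across branches:
  ∀c ∀f ∃b ∃d (J(c,c) ∨ S(b) ∧ ¬S(f) ∨ J(d,d))
The prefix is ∀c ∀f ∃b ∃d: 2 universal, 2 existential.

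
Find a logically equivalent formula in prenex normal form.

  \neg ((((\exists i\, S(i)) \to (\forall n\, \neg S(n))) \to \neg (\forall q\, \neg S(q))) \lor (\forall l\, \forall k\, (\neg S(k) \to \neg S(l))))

Rewrite implications/biconditionals: A → B as ¬A ∨ B.
  \neg (\neg (\neg (\exists i\, S(i)) \lor (\forall n\, \neg S(n))) \lor \neg (\forall q\, \neg S(q)) \lor (\forall l\, \forall k\, (\neg \neg S(k) \lor \neg S(l))))
Drive negations inward (¬∀x A ≡ ∃x ¬A, ¬∃x A ≡ ∀x ¬A, De Morgan for ∧/∨):
  ((\forall i\, \neg S(i)) \lor (\forall n\, \neg S(n))) \land (\forall q\, \neg S(q)) \land (\exists l\, \exists k\, (\neg S(k) \land S(l)))
All bound variables are already distinct, so no renaming is needed.
Finally move all quantifiers to the prefix:
  \forall i\, \forall n\, \forall q\, \exists l\, \exists k\, ((\neg S(i) \lor \neg S(n)) \land \neg S(q) \land \neg S(k) \land S(l))

\forall i\, \forall n\, \forall q\, \exists l\, \exists k\, ((\neg S(i) \lor \neg S(n)) \land \neg S(q) \land \neg S(k) \land S(l))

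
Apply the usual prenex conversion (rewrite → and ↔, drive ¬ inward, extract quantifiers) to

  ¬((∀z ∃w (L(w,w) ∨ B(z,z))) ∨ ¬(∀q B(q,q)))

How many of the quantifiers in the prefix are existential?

1

Move each ¬ inward, flipping quantifiers it crosses:
  (∃z ∀w (¬L(w,w) ∧ ¬B(z,z))) ∧ (∀q B(q,q))
All bound variables are already distinct, so no renaming is needed.
Finally move all quantifiers to the prefix:
  ∃z ∀w ∀q (¬L(w,w) ∧ ¬B(z,z) ∧ B(q,q))
The prefix is ∃z ∀w ∀q: 2 universal, 1 existential.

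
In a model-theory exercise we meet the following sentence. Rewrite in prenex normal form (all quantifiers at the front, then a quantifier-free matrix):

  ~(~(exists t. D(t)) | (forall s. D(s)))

exists t. exists s. (D(t) & ~D(s))

Move each ¬ inward, flipping quantifiers it crosses:
  (exists t. D(t)) & (exists s. ~D(s))
Finally move all quantifiers to the prefix:
  exists t. exists s. (D(t) & ~D(s))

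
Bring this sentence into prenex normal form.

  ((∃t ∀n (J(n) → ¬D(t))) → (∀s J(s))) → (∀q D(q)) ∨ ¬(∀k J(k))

∃t ∀n ∃s ∀q ∃k ((¬J(n) ∨ ¬D(t)) ∧ ¬J(s) ∨ D(q) ∨ ¬J(k))

Eliminate → and ↔ using ¬ and ∨.
  ¬(¬(∃t ∀n (¬J(n) ∨ ¬D(t))) ∨ (∀s J(s))) ∨ (∀q D(q)) ∨ ¬(∀k J(k))
Push ¬ through the quantifiers and connectives to reach negation normal form:
  (∃t ∀n (¬J(n) ∨ ¬D(t))) ∧ (∃s ¬J(s)) ∨ (∀q D(q)) ∨ (∃k ¬J(k))
Finally move all quantifiers to the prefix:
  ∃t ∀n ∃s ∀q ∃k ((¬J(n) ∨ ¬D(t)) ∧ ¬J(s) ∨ D(q) ∨ ¬J(k))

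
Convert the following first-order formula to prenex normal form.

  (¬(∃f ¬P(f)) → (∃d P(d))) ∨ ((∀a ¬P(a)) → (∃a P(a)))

Eliminate → and ↔ using ¬ and ∨.
  ¬¬(∃f ¬P(f)) ∨ (∃d P(d)) ∨ ¬(∀a ¬P(a)) ∨ (∃a P(a))
Drive negations inward (¬∀x A ≡ ∃x ¬A, ¬∃x A ≡ ∀x ¬A, De Morgan for ∧/∨):
  (∃f ¬P(f)) ∨ (∃d P(d)) ∨ (∃a P(a)) ∨ (∃a P(a))
Rename bound variables to avoid capture: a↦r.
  (∃f ¬P(f)) ∨ (∃d P(d)) ∨ (∃a P(a)) ∨ (∃r P(r))
Pull the quantifiers to the front (each side's bound variable is not free in the other side):
  ∃f ∃d ∃a ∃r (¬P(f) ∨ P(d) ∨ P(a) ∨ P(r))

∃f ∃d ∃a ∃r (¬P(f) ∨ P(d) ∨ P(a) ∨ P(r))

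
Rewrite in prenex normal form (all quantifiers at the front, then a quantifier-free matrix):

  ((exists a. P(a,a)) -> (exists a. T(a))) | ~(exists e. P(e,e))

Rewrite implications/biconditionals: A → B as ¬A ∨ B.
  ~(exists a. P(a,a)) | (exists a. T(a)) | ~(exists e. P(e,e))
Move each ¬ inward, flipping quantifiers it crosses:
  (forall a. ~P(a,a)) | (exists a. T(a)) | (forall e. ~P(e,e))
Give each quantifier a distinct variable: a↦r.
  (forall a. ~P(a,a)) | (exists r. T(r)) | (forall e. ~P(e,e))
Finally move all quantifiers to the prefix:
  forall a. exists r. forall e. (~P(a,a) | T(r) | ~P(e,e))

forall a. exists r. forall e. (~P(a,a) | T(r) | ~P(e,e))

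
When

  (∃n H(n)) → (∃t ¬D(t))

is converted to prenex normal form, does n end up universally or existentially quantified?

universal

First replace A → B with ¬A ∨ B.
  ¬(∃n H(n)) ∨ (∃t ¬D(t))
Push ¬ through the quantifiers and connectives to reach negation normal form:
  (∀n ¬H(n)) ∨ (∃t ¬D(t))
Pull the quantifiers to the front (each side's bound variable is not free in the other side):
  ∀n ∃t (¬H(n) ∨ ¬D(t))
The quantifier ∃n sits under an odd number of negations (counting the antecedent side of each →), so it flips to ∀n.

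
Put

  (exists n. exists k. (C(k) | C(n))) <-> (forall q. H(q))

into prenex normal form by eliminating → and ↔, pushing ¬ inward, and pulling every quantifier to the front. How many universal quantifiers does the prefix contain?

3

First replace A → B with ¬A ∨ B; A ↔ B as (¬A ∨ B) ∧ (¬B ∨ A).
  (~(exists n. exists k. (C(k) | C(n))) | (forall q. H(q))) & (~(forall q. H(q)) | (exists n. exists k. (C(k) | C(n))))
Drive negations inward (¬∀x A ≡ ∃x ¬A, ¬∃x A ≡ ∀x ¬A, De Morgan for ∧/∨):
  ((forall n. forall k. (~C(k) & ~C(n))) | (forall q. H(q))) & ((exists q. ~H(q)) | (exists n. exists k. (C(k) | C(n))))
Give each quantifier a distinct variable: q↦x, n↦u1, k↦z.
  ((forall n. forall k. (~C(k) & ~C(n))) | (forall q. H(q))) & ((exists x. ~H(x)) | (exists u1. exists z. (C(z) | C(u1))))
Pull the quantifiers to the front (each side's bound variable is not free in the other side):
  forall n. forall k. forall q. exists x. exists u1. exists z. ((~C(k) & ~C(n) | H(q)) & (~H(x) | C(z) | C(u1)))
The prefix is forall n forall k forall q exists x exists u1 exists z: 3 universal, 3 existential.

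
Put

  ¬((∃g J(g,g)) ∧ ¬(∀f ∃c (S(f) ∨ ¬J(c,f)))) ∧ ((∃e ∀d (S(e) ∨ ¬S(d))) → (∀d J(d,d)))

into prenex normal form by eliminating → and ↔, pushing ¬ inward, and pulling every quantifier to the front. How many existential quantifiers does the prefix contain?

2

Eliminate → and ↔ using ¬ and ∨.
  ¬((∃g J(g,g)) ∧ ¬(∀f ∃c (S(f) ∨ ¬J(c,f)))) ∧ (¬(∃e ∀d (S(e) ∨ ¬S(d))) ∨ (∀d J(d,d)))
Push ¬ through the quantifiers and connectives to reach negation normal form:
  ((∀g ¬J(g,g)) ∨ (∀f ∃c (S(f) ∨ ¬J(c,f)))) ∧ ((∀e ∃d (¬S(e) ∧ S(d))) ∨ (∀d J(d,d)))
Standardize variables apart so no two quantifiers bind the same name: d↦x1.
  ((∀g ¬J(g,g)) ∨ (∀f ∃c (S(f) ∨ ¬J(c,f)))) ∧ ((∀e ∃d (¬S(e) ∧ S(d))) ∨ (∀x1 J(x1,x1)))
Pull the quantifiers to the front (each side's bound variable is not free in the other side):
  ∀g ∀f ∃c ∀e ∃d ∀x1 ((¬J(g,g) ∨ S(f) ∨ ¬J(c,f)) ∧ (¬S(e) ∧ S(d) ∨ J(x1,x1)))
The prefix is ∀g ∀f ∃c ∀e ∃d ∀x1: 4 universal, 2 existential.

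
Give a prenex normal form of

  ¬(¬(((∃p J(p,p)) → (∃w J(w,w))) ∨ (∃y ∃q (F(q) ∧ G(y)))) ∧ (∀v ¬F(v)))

∀p ∃w ∃y ∃q ∃v (¬J(p,p) ∨ J(w,w) ∨ F(q) ∧ G(y) ∨ F(v))

Eliminate → and ↔ using ¬ and ∨.
  ¬(¬(¬(∃p J(p,p)) ∨ (∃w J(w,w)) ∨ (∃y ∃q (F(q) ∧ G(y)))) ∧ (∀v ¬F(v)))
Move each ¬ inward, flipping quantifiers it crosses:
  (∀p ¬J(p,p)) ∨ (∃w J(w,w)) ∨ (∃y ∃q (F(q) ∧ G(y))) ∨ (∃v F(v))
Finally move all quantifiers to the prefix:
  ∀p ∃w ∃y ∃q ∃v (¬J(p,p) ∨ J(w,w) ∨ F(q) ∧ G(y) ∨ F(v))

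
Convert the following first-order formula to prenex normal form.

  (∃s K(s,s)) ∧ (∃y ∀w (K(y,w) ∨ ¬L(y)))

∃s ∃y ∀w (K(s,s) ∧ (K(y,w) ∨ ¬L(y)))

All bound variables are already distinct, so no renaming is needed.
Extract every quantifier outward, since the variables are now distinct and don't occur free across branches:
  ∃s ∃y ∀w (K(s,s) ∧ (K(y,w) ∨ ¬L(y)))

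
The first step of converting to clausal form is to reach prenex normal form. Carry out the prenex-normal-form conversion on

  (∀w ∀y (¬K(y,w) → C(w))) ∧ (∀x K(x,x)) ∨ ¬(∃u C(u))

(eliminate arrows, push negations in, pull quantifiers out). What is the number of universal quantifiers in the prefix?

4

First replace A → B with ¬A ∨ B.
  (∀w ∀y (¬¬K(y,w) ∨ C(w))) ∧ (∀x K(x,x)) ∨ ¬(∃u C(u))
Move each ¬ inward, flipping quantifiers it crosses:
  (∀w ∀y (K(y,w) ∨ C(w))) ∧ (∀x K(x,x)) ∨ (∀u ¬C(u))
All bound variables are already distinct, so no renaming is needed.
Extract every quantifier outward, since the variables are now distinct and don't occur free across branches:
  ∀w ∀y ∀x ∀u ((K(y,w) ∨ C(w)) ∧ K(x,x) ∨ ¬C(u))
The prefix is ∀w ∀y ∀x ∀u: 4 universal, 0 existential.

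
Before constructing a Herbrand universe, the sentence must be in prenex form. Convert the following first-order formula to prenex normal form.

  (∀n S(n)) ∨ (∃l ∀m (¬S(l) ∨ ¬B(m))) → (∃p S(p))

∃n ∀l ∃m ∃p (¬S(n) ∧ S(l) ∧ B(m) ∨ S(p))

Eliminate → and ↔ using ¬ and ∨.
  ¬((∀n S(n)) ∨ (∃l ∀m (¬S(l) ∨ ¬B(m)))) ∨ (∃p S(p))
Push ¬ through the quantifiers and connectives to reach negation normal form:
  (∃n ¬S(n)) ∧ (∀l ∃m (S(l) ∧ B(m))) ∨ (∃p S(p))
Extract every quantifier outward, since the variables are now distinct and don't occur free across branches:
  ∃n ∀l ∃m ∃p (¬S(n) ∧ S(l) ∧ B(m) ∨ S(p))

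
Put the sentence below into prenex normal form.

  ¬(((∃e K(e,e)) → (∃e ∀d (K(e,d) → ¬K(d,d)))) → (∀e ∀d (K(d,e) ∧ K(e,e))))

∀e ∃b ∀d ∃w1 ∃y ((¬K(e,e) ∨ ¬K(b,d) ∨ ¬K(d,d)) ∧ (¬K(y,w1) ∨ ¬K(w1,w1)))

Eliminate → and ↔ using ¬ and ∨.
  ¬(¬(¬(∃e K(e,e)) ∨ (∃e ∀d (¬K(e,d) ∨ ¬K(d,d)))) ∨ (∀e ∀d (K(d,e) ∧ K(e,e))))
Drive negations inward (¬∀x A ≡ ∃x ¬A, ¬∃x A ≡ ∀x ¬A, De Morgan for ∧/∨):
  ((∀e ¬K(e,e)) ∨ (∃e ∀d (¬K(e,d) ∨ ¬K(d,d)))) ∧ (∃e ∃d (¬K(d,e) ∨ ¬K(e,e)))
Rename bound variables to avoid capture: e↦b, e↦w1, d↦y.
  ((∀e ¬K(e,e)) ∨ (∃b ∀d (¬K(b,d) ∨ ¬K(d,d)))) ∧ (∃w1 ∃y (¬K(y,w1) ∨ ¬K(w1,w1)))
Finally move all quantifiers to the prefix:
  ∀e ∃b ∀d ∃w1 ∃y ((¬K(e,e) ∨ ¬K(b,d) ∨ ¬K(d,d)) ∧ (¬K(y,w1) ∨ ¬K(w1,w1)))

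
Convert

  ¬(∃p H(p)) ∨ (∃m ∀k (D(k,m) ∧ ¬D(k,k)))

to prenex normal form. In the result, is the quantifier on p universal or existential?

universal

Drive negations inward (¬∀x A ≡ ∃x ¬A, ¬∃x A ≡ ∀x ¬A, De Morgan for ∧/∨):
  (∀p ¬H(p)) ∨ (∃m ∀k (D(k,m) ∧ ¬D(k,k)))
Pull the quantifiers to the front (each side's bound variable is not free in the other side):
  ∀p ∃m ∀k (¬H(p) ∨ D(k,m) ∧ ¬D(k,k))
The quantifier ∃p sits under an odd number of negations, so it flips to ∀p.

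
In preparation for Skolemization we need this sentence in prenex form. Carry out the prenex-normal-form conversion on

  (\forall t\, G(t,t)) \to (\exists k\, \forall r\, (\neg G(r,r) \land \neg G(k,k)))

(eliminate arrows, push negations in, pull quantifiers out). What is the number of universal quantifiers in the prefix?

Rewrite implications/biconditionals: A → B as ¬A ∨ B.
  \neg (\forall t\, G(t,t)) \lor (\exists k\, \forall r\, (\neg G(r,r) \land \neg G(k,k)))
Push ¬ through the quantifiers and connectives to reach negation normal form:
  (\exists t\, \neg G(t,t)) \lor (\exists k\, \forall r\, (\neg G(r,r) \land \neg G(k,k)))
All bound variables are already distinct, so no renaming is needed.
Pull the quantifiers to the front (each side's bound variable is not free in the other side):
  \exists t\, \exists k\, \forall r\, (\neg G(t,t) \lor \neg G(r,r) \land \neg G(k,k))
The prefix is \exists t \exists k \forall r: 1 universal, 2 existential.

1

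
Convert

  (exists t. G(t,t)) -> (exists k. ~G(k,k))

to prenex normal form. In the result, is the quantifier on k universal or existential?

existential

Rewrite implications/biconditionals: A → B as ¬A ∨ B.
  ~(exists t. G(t,t)) | (exists k. ~G(k,k))
Move each ¬ inward, flipping quantifiers it crosses:
  (forall t. ~G(t,t)) | (exists k. ~G(k,k))
Extract every quantifier outward, since the variables are now distinct and don't occur free across branches:
  forall t. exists k. (~G(t,t) | ~G(k,k))
The quantifier exists k sits under an even number of negations (counting the antecedent side of each →), so it remains existential.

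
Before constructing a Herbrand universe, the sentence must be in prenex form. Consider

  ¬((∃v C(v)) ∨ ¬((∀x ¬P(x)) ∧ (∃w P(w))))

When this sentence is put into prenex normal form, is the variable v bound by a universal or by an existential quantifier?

universal

Move each ¬ inward, flipping quantifiers it crosses:
  (∀v ¬C(v)) ∧ (∀x ¬P(x)) ∧ (∃w P(w))
Finally move all quantifiers to the prefix:
  ∀v ∀x ∃w (¬C(v) ∧ ¬P(x) ∧ P(w))
The quantifier ∃v sits under an odd number of negations, so it flips to ∀v.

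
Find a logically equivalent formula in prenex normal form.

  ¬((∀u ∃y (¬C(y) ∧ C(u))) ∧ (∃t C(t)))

Move each ¬ inward, flipping quantifiers it crosses:
  (∃u ∀y (C(y) ∨ ¬C(u))) ∨ (∀t ¬C(t))
Finally move all quantifiers to the prefix:
  ∃u ∀y ∀t (C(y) ∨ ¬C(u) ∨ ¬C(t))

∃u ∀y ∀t (C(y) ∨ ¬C(u) ∨ ¬C(t))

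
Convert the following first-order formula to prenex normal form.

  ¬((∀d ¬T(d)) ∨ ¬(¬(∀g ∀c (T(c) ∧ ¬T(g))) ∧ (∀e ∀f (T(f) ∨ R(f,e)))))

∃d ∃g ∃c ∀e ∀f (T(d) ∧ (¬T(c) ∨ T(g)) ∧ (T(f) ∨ R(f,e)))

Move each ¬ inward, flipping quantifiers it crosses:
  (∃d T(d)) ∧ (∃g ∃c (¬T(c) ∨ T(g))) ∧ (∀e ∀f (T(f) ∨ R(f,e)))
Pull the quantifiers to the front (each side's bound variable is not free in the other side):
  ∃d ∃g ∃c ∀e ∀f (T(d) ∧ (¬T(c) ∨ T(g)) ∧ (T(f) ∨ R(f,e)))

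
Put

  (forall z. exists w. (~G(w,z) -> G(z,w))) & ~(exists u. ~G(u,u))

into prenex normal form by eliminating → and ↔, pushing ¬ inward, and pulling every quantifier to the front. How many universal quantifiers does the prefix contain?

2

First replace A → B with ¬A ∨ B.
  (forall z. exists w. (~~G(w,z) | G(z,w))) & ~(exists u. ~G(u,u))
Push ¬ through the quantifiers and connectives to reach negation normal form:
  (forall z. exists w. (G(w,z) | G(z,w))) & (forall u. G(u,u))
All bound variables are already distinct, so no renaming is needed.
Finally move all quantifiers to the prefix:
  forall z. exists w. forall u. ((G(w,z) | G(z,w)) & G(u,u))
The prefix is forall z exists w forall u: 2 universal, 1 existential.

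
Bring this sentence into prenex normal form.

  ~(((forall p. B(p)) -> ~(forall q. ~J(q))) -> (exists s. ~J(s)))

exists p. exists q. forall s. ((~B(p) | J(q)) & J(s))

Eliminate → and ↔ using ¬ and ∨.
  ~(~(~(forall p. B(p)) | ~(forall q. ~J(q))) | (exists s. ~J(s)))
Push ¬ through the quantifiers and connectives to reach negation normal form:
  ((exists p. ~B(p)) | (exists q. J(q))) & (forall s. J(s))
Finally move all quantifiers to the prefix:
  exists p. exists q. forall s. ((~B(p) | J(q)) & J(s))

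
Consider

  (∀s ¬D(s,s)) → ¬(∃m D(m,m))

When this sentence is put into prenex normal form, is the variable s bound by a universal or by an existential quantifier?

Rewrite implications/biconditionals: A → B as ¬A ∨ B.
  ¬(∀s ¬D(s,s)) ∨ ¬(∃m D(m,m))
Drive negations inward (¬∀x A ≡ ∃x ¬A, ¬∃x A ≡ ∀x ¬A, De Morgan for ∧/∨):
  (∃s D(s,s)) ∨ (∀m ¬D(m,m))
All bound variables are already distinct, so no renaming is needed.
Finally move all quantifiers to the prefix:
  ∃s ∀m (D(s,s) ∨ ¬D(m,m))
The quantifier ∀s sits under an odd number of negations (counting the antecedent side of each →), so it flips to ∃s.

existential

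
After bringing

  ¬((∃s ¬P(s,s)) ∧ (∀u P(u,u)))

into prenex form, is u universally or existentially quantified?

Move each ¬ inward, flipping quantifiers it crosses:
  (∀s P(s,s)) ∨ (∃u ¬P(u,u))
Finally move all quantifiers to the prefix:
  ∀s ∃u (P(s,s) ∨ ¬P(u,u))
The quantifier ∀u sits under an odd number of negations, so it flips to ∃u.

existential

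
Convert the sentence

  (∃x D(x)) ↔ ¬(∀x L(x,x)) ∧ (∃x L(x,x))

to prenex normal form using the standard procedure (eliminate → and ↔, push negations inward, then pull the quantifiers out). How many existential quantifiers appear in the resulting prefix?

3

Eliminate → and ↔ using ¬ and ∨; A ↔ B as (¬A ∨ B) ∧ (¬B ∨ A).
  (¬(∃x D(x)) ∨ ¬(∀x L(x,x)) ∧ (∃x L(x,x))) ∧ (¬(¬(∀x L(x,x)) ∧ (∃x L(x,x))) ∨ (∃x D(x)))
Push ¬ through the quantifiers and connectives to reach negation normal form:
  ((∀x ¬D(x)) ∨ (∃x ¬L(x,x)) ∧ (∃x L(x,x))) ∧ ((∀x L(x,x)) ∨ (∀x ¬L(x,x)) ∨ (∃x D(x)))
Give each quantifier a distinct variable: x↦y, x↦w1, x↦s, x↦z, x↦v1.
  ((∀x ¬D(x)) ∨ (∃y ¬L(y,y)) ∧ (∃w1 L(w1,w1))) ∧ ((∀s L(s,s)) ∨ (∀z ¬L(z,z)) ∨ (∃v1 D(v1)))
Extract every quantifier outward, since the variables are now distinct and don't occur free across branches:
  ∀x ∃y ∃w1 ∀s ∀z ∃v1 ((¬D(x) ∨ ¬L(y,y) ∧ L(w1,w1)) ∧ (L(s,s) ∨ ¬L(z,z) ∨ D(v1)))
The prefix is ∀x ∃y ∃w1 ∀s ∀z ∃v1: 3 universal, 3 existential.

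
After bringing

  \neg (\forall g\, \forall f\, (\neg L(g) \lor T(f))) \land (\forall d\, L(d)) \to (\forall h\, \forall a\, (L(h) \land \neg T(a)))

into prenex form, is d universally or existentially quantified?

existential

Rewrite implications/biconditionals: A → B as ¬A ∨ B.
  \neg (\neg (\forall g\, \forall f\, (\neg L(g) \lor T(f))) \land (\forall d\, L(d))) \lor (\forall h\, \forall a\, (L(h) \land \neg T(a)))
Drive negations inward (¬∀x A ≡ ∃x ¬A, ¬∃x A ≡ ∀x ¬A, De Morgan for ∧/∨):
  (\forall g\, \forall f\, (\neg L(g) \lor T(f))) \lor (\exists d\, \neg L(d)) \lor (\forall h\, \forall a\, (L(h) \land \neg T(a)))
All bound variables are already distinct, so no renaming is needed.
Finally move all quantifiers to the prefix:
  \forall g\, \forall f\, \exists d\, \forall h\, \forall a\, (\neg L(g) \lor T(f) \lor \neg L(d) \lor L(h) \land \neg T(a))
The quantifier \forall d sits under an odd number of negations (counting the antecedent side of each →), so it flips to \exists d.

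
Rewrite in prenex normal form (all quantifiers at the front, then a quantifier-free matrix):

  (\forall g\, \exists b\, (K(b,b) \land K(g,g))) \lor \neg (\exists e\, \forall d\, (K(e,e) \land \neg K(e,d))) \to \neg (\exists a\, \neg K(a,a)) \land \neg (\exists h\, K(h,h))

First replace A → B with ¬A ∨ B.
  \neg ((\forall g\, \exists b\, (K(b,b) \land K(g,g))) \lor \neg (\exists e\, \forall d\, (K(e,e) \land \neg K(e,d)))) \lor \neg (\exists a\, \neg K(a,a)) \land \neg (\exists h\, K(h,h))
Move each ¬ inward, flipping quantifiers it crosses:
  (\exists g\, \forall b\, (\neg K(b,b) \lor \neg K(g,g))) \land (\exists e\, \forall d\, (K(e,e) \land \neg K(e,d))) \lor (\forall a\, K(a,a)) \land (\forall h\, \neg K(h,h))
Extract every quantifier outward, since the variables are now distinct and don't occur free across branches:
  \exists g\, \forall b\, \exists e\, \forall d\, \forall a\, \forall h\, ((\neg K(b,b) \lor \neg K(g,g)) \land K(e,e) \land \neg K(e,d) \lor K(a,a) \land \neg K(h,h))

\exists g\, \forall b\, \exists e\, \forall d\, \forall a\, \forall h\, ((\neg K(b,b) \lor \neg K(g,g)) \land K(e,e) \land \neg K(e,d) \lor K(a,a) \land \neg K(h,h))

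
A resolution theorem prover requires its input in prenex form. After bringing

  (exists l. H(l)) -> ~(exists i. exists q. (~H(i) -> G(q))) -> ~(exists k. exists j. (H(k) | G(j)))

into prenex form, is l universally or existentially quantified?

universal

First replace A → B with ¬A ∨ B.
  ~(exists l. H(l)) | ~~(exists i. exists q. (~~H(i) | G(q))) | ~(exists k. exists j. (H(k) | G(j)))
Move each ¬ inward, flipping quantifiers it crosses:
  (forall l. ~H(l)) | (exists i. exists q. (H(i) | G(q))) | (forall k. forall j. (~H(k) & ~G(j)))
All bound variables are already distinct, so no renaming is needed.
Pull the quantifiers to the front (each side's bound variable is not free in the other side):
  forall l. exists i. exists q. forall k. forall j. (~H(l) | H(i) | G(q) | ~H(k) & ~G(j))
The quantifier exists l sits under an odd number of negations (counting the antecedent side of each →), so it flips to forall l.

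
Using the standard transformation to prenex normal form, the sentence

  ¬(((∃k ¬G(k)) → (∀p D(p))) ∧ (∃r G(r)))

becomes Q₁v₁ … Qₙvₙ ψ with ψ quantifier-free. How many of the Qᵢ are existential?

2

Eliminate → and ↔ using ¬ and ∨.
  ¬((¬(∃k ¬G(k)) ∨ (∀p D(p))) ∧ (∃r G(r)))
Move each ¬ inward, flipping quantifiers it crosses:
  (∃k ¬G(k)) ∧ (∃p ¬D(p)) ∨ (∀r ¬G(r))
Extract every quantifier outward, since the variables are now distinct and don't occur free across branches:
  ∃k ∃p ∀r (¬G(k) ∧ ¬D(p) ∨ ¬G(r))
The prefix is ∃k ∃p ∀r: 1 universal, 2 existential.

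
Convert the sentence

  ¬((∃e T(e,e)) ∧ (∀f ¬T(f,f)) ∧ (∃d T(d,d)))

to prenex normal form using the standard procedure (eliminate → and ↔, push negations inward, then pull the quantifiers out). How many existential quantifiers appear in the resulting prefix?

Push ¬ through the quantifiers and connectives to reach negation normal form:
  (∀e ¬T(e,e)) ∨ (∃f T(f,f)) ∨ (∀d ¬T(d,d))
Pull the quantifiers to the front (each side's bound variable is not free in the other side):
  ∀e ∃f ∀d (¬T(e,e) ∨ T(f,f) ∨ ¬T(d,d))
The prefix is ∀e ∃f ∀d: 2 universal, 1 existential.

1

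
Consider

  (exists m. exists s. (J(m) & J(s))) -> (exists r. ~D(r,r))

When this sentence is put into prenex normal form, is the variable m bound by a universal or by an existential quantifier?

First replace A → B with ¬A ∨ B.
  ~(exists m. exists s. (J(m) & J(s))) | (exists r. ~D(r,r))
Move each ¬ inward, flipping quantifiers it crosses:
  (forall m. forall s. (~J(m) | ~J(s))) | (exists r. ~D(r,r))
All bound variables are already distinct, so no renaming is needed.
Finally move all quantifiers to the prefix:
  forall m. forall s. exists r. (~J(m) | ~J(s) | ~D(r,r))
The quantifier exists m sits under an odd number of negations (counting the antecedent side of each →), so it flips to forall m.

universal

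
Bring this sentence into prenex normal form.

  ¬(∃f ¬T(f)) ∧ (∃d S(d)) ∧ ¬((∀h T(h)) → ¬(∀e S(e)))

Rewrite implications/biconditionals: A → B as ¬A ∨ B.
  ¬(∃f ¬T(f)) ∧ (∃d S(d)) ∧ ¬(¬(∀h T(h)) ∨ ¬(∀e S(e)))
Push ¬ through the quantifiers and connectives to reach negation normal form:
  (∀f T(f)) ∧ (∃d S(d)) ∧ (∀h T(h)) ∧ (∀e S(e))
All bound variables are already distinct, so no renaming is needed.
Finally move all quantifiers to the prefix:
  ∀f ∃d ∀h ∀e (T(f) ∧ S(d) ∧ T(h) ∧ S(e))

∀f ∃d ∀h ∀e (T(f) ∧ S(d) ∧ T(h) ∧ S(e))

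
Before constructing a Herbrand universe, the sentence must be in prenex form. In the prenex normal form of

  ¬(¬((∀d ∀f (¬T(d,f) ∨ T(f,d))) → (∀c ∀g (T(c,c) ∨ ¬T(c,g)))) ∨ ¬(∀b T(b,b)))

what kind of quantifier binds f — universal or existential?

First replace A → B with ¬A ∨ B.
  ¬(¬(¬(∀d ∀f (¬T(d,f) ∨ T(f,d))) ∨ (∀c ∀g (T(c,c) ∨ ¬T(c,g)))) ∨ ¬(∀b T(b,b)))
Move each ¬ inward, flipping quantifiers it crosses:
  ((∃d ∃f (T(d,f) ∧ ¬T(f,d))) ∨ (∀c ∀g (T(c,c) ∨ ¬T(c,g)))) ∧ (∀b T(b,b))
All bound variables are already distinct, so no renaming is needed.
Extract every quantifier outward, since the variables are now distinct and don't occur free across branches:
  ∃d ∃f ∀c ∀g ∀b ((T(d,f) ∧ ¬T(f,d) ∨ T(c,c) ∨ ¬T(c,g)) ∧ T(b,b))
The quantifier ∀f sits under an odd number of negations (counting the antecedent side of each →), so it flips to ∃f.

existential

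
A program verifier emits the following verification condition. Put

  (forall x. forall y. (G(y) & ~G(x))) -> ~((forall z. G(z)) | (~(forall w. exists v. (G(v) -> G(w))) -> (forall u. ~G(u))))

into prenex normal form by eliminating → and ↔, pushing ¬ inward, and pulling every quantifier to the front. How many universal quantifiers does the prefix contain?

1

Rewrite implications/biconditionals: A → B as ¬A ∨ B.
  ~(forall x. forall y. (G(y) & ~G(x))) | ~((forall z. G(z)) | ~~(forall w. exists v. (~G(v) | G(w))) | (forall u. ~G(u)))
Drive negations inward (¬∀x A ≡ ∃x ¬A, ¬∃x A ≡ ∀x ¬A, De Morgan for ∧/∨):
  (exists x. exists y. (~G(y) | G(x))) | (exists z. ~G(z)) & (exists w. forall v. (G(v) & ~G(w))) & (exists u. G(u))
Pull the quantifiers to the front (each side's bound variable is not free in the other side):
  exists x. exists y. exists z. exists w. forall v. exists u. (~G(y) | G(x) | ~G(z) & G(v) & ~G(w) & G(u))
The prefix is exists x exists y exists z exists w forall v exists u: 1 universal, 5 existential.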